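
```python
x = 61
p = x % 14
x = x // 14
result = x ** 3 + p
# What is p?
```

Trace:
`x = 61` → x = 61
`p = x % 14` → p = 5
`x = x // 14` → x = 4
`result = x ** 3 + p` → result = 69
So p = 5

Answer: 5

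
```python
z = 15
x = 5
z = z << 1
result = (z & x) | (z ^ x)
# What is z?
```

Trace:
`z = 15` → z = 15
`x = 5` → x = 5
`z = z << 1` → z = 30
`result = (z & x) | (z ^ x)` → result = 31
So z = 30

Answer: 30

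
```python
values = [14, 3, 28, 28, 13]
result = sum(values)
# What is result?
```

Trace:
`values = [14, 3, 28, 28, 13]` → values = [14, 3, 28, 28, 13]
`result = sum(values)` → result = 86
So result = 86

Answer: 86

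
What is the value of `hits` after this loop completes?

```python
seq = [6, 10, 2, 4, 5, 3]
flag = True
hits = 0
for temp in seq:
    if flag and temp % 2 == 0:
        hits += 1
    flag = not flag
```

Count even values at even positions
`hits` takes the values: 0 → 1 → 2

Answer: 2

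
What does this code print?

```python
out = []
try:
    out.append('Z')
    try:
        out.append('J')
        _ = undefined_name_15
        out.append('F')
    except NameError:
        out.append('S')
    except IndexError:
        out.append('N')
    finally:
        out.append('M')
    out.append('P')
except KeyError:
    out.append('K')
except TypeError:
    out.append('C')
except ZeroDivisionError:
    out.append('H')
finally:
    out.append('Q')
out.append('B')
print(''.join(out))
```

Execution trace: 'Z' (try body) → 'J' (inner try body) → 'S' (inner except NameError) → 'M' (inner finally) → 'P' (try body, no exception) → 'Q' (finally) → 'B' (after the try/except). Output: ZJSMPQB

Answer: ZJSMPQB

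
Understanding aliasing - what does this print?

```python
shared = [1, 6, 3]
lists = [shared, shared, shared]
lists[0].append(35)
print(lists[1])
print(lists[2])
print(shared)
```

Key concept: list of same reference.
Step by step:
`shared = [1, 6, 3]` → shared = [1, 6, 3]
`lists = [shared, shared, shared]` → lists = [[1, 6, 3], [1, 6, 3], [1, 6, 3]]
`lists[0].append(35)` → shared = [1, 6, 3, 35]; lists = [[1, 6, 3, 35], [1, 6, 3, 35], [1, 6, 3, 35]]
`print(lists[1])` → prints [1, 6, 3, 35]
`print(lists[2])` → prints [1, 6, 3, 35]
`print(shared)` → prints [1, 6, 3, 35]

Answer:
[1, 6, 3, 35]
[1, 6, 3, 35]
[1, 6, 3, 35]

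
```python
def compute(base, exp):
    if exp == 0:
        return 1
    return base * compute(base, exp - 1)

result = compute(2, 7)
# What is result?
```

compute(2, 7) = 2 * 2 * 2 * 2 * 2 * 2 * 2 = 128

Answer: 128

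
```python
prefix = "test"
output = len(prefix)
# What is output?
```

Trace:
`prefix = "test"` → prefix = 'test'
`output = len(prefix)` → output = 4
So output = 4

Answer: 4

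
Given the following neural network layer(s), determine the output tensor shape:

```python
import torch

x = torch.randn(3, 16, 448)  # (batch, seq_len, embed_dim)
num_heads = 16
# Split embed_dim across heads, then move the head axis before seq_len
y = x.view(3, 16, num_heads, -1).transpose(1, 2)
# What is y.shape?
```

Input: (3, 16, 448) -> head_dim = 448 // 16 = 28; after view: (3, 16, 16, 28) -> after transpose(1, 2): (3, 16, 16, 28) -> Output: (3, 16, 16, 28)

Answer: (3, 16, 16, 28)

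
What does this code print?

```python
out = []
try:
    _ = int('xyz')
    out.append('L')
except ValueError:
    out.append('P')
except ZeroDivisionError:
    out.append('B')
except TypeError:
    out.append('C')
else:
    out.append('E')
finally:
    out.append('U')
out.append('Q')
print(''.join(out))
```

Execution trace: 'P' (except ValueError) → 'U' (finally) → 'Q' (after the try/except). Output: PUQ

Answer: PUQ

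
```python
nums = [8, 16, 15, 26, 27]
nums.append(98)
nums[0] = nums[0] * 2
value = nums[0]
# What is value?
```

Trace:
`nums = [8, 16, 15, 26, 27]` → nums = [8, 16, 15, 26, 27]
`nums.append(98)` → nums = [8, 16, 15, 26, 27, 98]
`nums[0] = nums[0] * 2` → nums = [16, 16, 15, 26, 27, 98]
`value = nums[0]` → value = 16
So value = 16

Answer: 16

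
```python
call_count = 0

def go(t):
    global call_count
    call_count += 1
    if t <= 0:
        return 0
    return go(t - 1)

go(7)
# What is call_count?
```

Linear recursion stepping by 1: 8 calls from t=7 down to ≤0.

Answer: 8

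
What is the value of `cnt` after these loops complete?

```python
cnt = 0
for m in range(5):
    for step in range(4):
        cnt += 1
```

5 * 4 = 20
`cnt` takes the values: 0 → 1 → 2 → 3 → 4 → 5 → 6 → 7 → 8 → 9 → 10 → 11 → 12 → 13 → 14 → 15 → 16 → 17 → 18 → 19 → 20

Answer: 20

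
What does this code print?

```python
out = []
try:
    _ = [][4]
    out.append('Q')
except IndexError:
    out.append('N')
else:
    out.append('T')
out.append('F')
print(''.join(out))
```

Execution trace: 'N' (except IndexError) → 'F' (after the try/except). Output: NF

Answer: NF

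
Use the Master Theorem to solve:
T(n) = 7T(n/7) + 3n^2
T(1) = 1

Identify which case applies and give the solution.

a=7, b=7, f(n)=3n^2. log_7(7) = 1. Since c=2 > 1 and the regularity condition holds (7(n/7)^2 = (7/7^2)n^2 with 7/7^2 < 1), Case 3 applies: T(n) = Θ(f(n)) = O(n^2).

Answer: O(n^2) - Case 3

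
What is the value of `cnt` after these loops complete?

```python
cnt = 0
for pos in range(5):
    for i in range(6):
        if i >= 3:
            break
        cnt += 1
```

Inner breaks at 3, outer runs 5 times
`cnt` takes the values: 0 → 1 → 2 → 3 → 4 → 5 → 6 → 7 → 8 → 9 → 10 → 11 → 12 → 13 → 14 → 15

Answer: 15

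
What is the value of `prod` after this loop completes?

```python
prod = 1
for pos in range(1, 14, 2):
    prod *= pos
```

Product of 1, 3, 5, ... up to 13
`prod` takes the values: 1 → 3 → 15 → 105 → 945 → 10395 → 135135

Answer: 135135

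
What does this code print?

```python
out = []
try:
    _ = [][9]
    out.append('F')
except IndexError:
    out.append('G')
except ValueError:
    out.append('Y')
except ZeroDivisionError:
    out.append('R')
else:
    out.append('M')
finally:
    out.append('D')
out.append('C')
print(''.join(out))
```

Execution trace: 'G' (except IndexError) → 'D' (finally) → 'C' (after the try/except). Output: GDC

Answer: GDC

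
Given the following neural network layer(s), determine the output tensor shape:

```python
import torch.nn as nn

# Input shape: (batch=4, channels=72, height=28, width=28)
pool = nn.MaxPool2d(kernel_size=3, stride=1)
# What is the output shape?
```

Input: (4, 72, 28, 28) -> Output: (4, 72, 26, 26)

Answer: (4, 72, 26, 26)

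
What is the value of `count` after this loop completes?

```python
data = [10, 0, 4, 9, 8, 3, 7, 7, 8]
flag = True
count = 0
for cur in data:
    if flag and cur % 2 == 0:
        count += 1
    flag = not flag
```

Count even values at even positions
`count` takes the values: 0 → 1 → 2 → 3 → 4

Answer: 4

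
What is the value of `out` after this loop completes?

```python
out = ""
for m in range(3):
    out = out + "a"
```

Repeat 'a' 3 times
`out` takes the values: "" → "a" → "aa" → "aaa"

Answer: "aaa"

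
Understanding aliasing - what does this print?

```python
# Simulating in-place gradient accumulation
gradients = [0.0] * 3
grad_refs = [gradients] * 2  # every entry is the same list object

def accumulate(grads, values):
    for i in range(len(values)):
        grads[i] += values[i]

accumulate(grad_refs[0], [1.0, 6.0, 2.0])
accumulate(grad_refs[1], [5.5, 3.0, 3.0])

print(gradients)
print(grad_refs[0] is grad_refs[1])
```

Key concept: gradient accumulation aliasing.
Step by step:
`gradients = [0.0] * 3` → gradients = [0.0, 0.0, 0.0]
`grad_refs = [gradients] * 2` → grad_refs = [[0.0, 0.0, 0.0], [0.0, 0.0, 0.0]]
`accumulate(grad_refs[0], [1.0, 6.0, 2.0])` → gradients = [1.0, 6.0, 2.0]; grad_refs = [[1.0, 6.0, 2.0], [1.0, 6.0, 2.0]]
`accumulate(grad_refs[1], [5.5, 3.0, 3.0])` → gradients = [6.5, 9.0, 5.0]; grad_refs = [[6.5, 9.0, 5.0], [6.5, 9.0, 5.0]]
`print(gradients)` → prints [6.5, 9.0, 5.0]
`print(grad_refs[0] is grad_refs[1])` → prints True

Answer:
[6.5, 9.0, 5.0]
True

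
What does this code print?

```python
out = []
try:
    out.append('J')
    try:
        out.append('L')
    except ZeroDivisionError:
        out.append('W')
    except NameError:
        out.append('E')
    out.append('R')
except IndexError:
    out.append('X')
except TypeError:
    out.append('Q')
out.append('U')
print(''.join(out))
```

Execution trace: 'J' (try body) → 'L' (inner try body, no exception) → 'R' (try body, no exception) → 'U' (after the try/except). Output: JLRU

Answer: JLRU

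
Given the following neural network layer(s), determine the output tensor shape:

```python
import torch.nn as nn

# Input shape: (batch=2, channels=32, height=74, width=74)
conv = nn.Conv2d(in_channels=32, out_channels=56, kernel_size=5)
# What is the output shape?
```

Input: (2, 32, 74, 74) -> Output: (2, 56, 70, 70)

Answer: (2, 56, 70, 70)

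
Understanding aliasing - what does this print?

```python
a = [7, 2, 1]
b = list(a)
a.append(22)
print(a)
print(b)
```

Key concept: list() constructor creates copy.
Step by step:
`a = [7, 2, 1]` → a = [7, 2, 1]
`b = list(a)` → b = [7, 2, 1]
`a.append(22)` → a = [7, 2, 1, 22]
`print(a)` → prints [7, 2, 1, 22]
`print(b)` → prints [7, 2, 1]

Answer:
[7, 2, 1, 22]
[7, 2, 1]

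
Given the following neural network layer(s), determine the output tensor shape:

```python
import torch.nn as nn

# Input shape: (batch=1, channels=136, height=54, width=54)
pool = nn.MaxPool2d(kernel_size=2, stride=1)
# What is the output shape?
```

Input: (1, 136, 54, 54) -> Output: (1, 136, 53, 53)

Answer: (1, 136, 53, 53)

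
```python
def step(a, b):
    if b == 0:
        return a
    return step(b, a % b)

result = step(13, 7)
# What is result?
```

step(13, 7) -> step(7, 6) -> step(6, 1) -> step(1, 0) -> 1

Answer: 1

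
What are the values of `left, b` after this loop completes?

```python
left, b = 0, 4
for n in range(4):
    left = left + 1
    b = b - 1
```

left goes 0→4, b goes 4→0
`left, b` takes the values: (0, 4) → (1, 4) → (1, 3) → (2, 3) → (2, 2) → (3, 2) → (3, 1) → (4, 1) → (4, 0)

Answer: 4, 0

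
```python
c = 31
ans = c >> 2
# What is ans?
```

Trace:
`c = 31` → c = 31
`ans = c >> 2` → ans = 7
So ans = 7

Answer: 7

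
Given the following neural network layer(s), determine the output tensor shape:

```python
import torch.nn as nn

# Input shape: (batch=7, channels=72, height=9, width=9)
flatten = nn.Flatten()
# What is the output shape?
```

Input: (7, 72, 9, 9) -> Output: (7, 5832)

Answer: (7, 5832)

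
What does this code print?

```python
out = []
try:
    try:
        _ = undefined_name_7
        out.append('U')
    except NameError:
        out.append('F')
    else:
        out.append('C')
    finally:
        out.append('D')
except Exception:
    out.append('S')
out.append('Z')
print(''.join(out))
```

Execution trace: 'F' (inner except NameError) → 'D' (inner finally) → 'Z' (after the try/except). Output: FDZ

Answer: FDZ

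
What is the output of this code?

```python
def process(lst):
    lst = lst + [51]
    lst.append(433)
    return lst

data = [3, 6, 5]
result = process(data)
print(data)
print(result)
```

Key concept: rebinding parameter vs mutation.
Step by step:
`data = [3, 6, 5]` → data = [3, 6, 5]
`result = process(data)` → result = [3, 6, 5, 51, 433]
`print(data)` → prints [3, 6, 5]
`print(result)` → prints [3, 6, 5, 51, 433]

Answer:
[3, 6, 5]
[3, 6, 5, 51, 433]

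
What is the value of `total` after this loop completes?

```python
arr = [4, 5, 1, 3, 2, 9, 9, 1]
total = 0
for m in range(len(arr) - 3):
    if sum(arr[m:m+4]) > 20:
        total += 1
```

Count windows with sum > 20
`total` takes the values: 0 → 1 → 2

Answer: 2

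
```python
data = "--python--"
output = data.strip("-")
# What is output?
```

Trace:
`data = "--python--"` → data = '--python--'
`output = data.strip("-")` → output = 'python'
So output = 'python'

Answer: 'python'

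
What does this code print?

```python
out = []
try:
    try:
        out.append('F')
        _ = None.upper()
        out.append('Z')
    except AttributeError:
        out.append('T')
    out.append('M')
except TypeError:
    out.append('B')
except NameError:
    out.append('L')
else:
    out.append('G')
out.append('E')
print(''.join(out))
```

Execution trace: 'F' (inner try body) → 'T' (inner except AttributeError) → 'M' (try body, no exception) → 'G' (else) → 'E' (after the try/except). Output: FTMGE

Answer: FTMGE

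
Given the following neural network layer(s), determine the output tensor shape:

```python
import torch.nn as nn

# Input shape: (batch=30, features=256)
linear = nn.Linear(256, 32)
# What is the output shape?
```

Input: (30, 256) -> Output: (30, 32)

Answer: (30, 32)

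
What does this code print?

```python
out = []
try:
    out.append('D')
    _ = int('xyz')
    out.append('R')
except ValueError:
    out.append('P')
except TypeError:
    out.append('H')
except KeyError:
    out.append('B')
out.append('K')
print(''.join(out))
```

Execution trace: 'D' (try body) → 'P' (except ValueError) → 'K' (after the try/except). Output: DPK

Answer: DPK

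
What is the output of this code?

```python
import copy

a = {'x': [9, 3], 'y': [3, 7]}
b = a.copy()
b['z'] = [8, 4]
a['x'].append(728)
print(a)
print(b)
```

Key concept: shallow copy of dict with mutable values.
Step by step:
`a = {'x': [9, 3], 'y': [3, 7]}` → a = {'x': [9, 3], 'y': [3, 7]}
`b = a.copy()` → b = {'x': [9, 3], 'y': [3, 7]}
`b['z'] = [8, 4]` → b = {'x': [9, 3], 'y': [3, 7], 'z': [8, 4]}
`a['x'].append(728)` → a = {'x': [9, 3, 728], 'y': [3, 7]}; b = {'x': [9, 3, 728], 'y': [3, 7], 'z': [8, 4]}
`print(a)` → prints {'x': [9, 3, 728], 'y': [3, 7]}
`print(b)` → prints {'x': [9, 3, 728], 'y': [3, 7], 'z': [8, 4]}

Answer:
{'x': [9, 3, 728], 'y': [3, 7]}
{'x': [9, 3, 728], 'y': [3, 7], 'z': [8, 4]}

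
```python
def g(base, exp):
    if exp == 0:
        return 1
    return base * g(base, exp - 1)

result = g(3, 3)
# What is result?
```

g(3, 3) = 3 * 3 * 3 = 27

Answer: 27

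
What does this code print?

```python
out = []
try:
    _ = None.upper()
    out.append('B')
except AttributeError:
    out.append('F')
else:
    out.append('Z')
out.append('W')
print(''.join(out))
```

Execution trace: 'F' (except AttributeError) → 'W' (after the try/except). Output: FW

Answer: FW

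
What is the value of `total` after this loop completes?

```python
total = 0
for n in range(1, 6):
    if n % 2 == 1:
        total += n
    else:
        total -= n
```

Add odd, subtract even
`total` takes the values: 0 → 1 → -1 → 2 → -2 → 3

Answer: 3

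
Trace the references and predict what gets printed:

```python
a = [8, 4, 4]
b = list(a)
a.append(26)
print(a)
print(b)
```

Key concept: list() constructor creates copy.
Step by step:
`a = [8, 4, 4]` → a = [8, 4, 4]
`b = list(a)` → b = [8, 4, 4]
`a.append(26)` → a = [8, 4, 4, 26]
`print(a)` → prints [8, 4, 4, 26]
`print(b)` → prints [8, 4, 4]

Answer:
[8, 4, 4, 26]
[8, 4, 4]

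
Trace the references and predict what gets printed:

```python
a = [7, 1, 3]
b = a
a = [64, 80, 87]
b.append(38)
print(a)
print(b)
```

Key concept: rebinding vs mutation: a is rebound to a new list, b still points at the original.
Step by step:
`a = [7, 1, 3]` → a = [7, 1, 3]
`b = a` → b = [7, 1, 3] (same object as a)
`a = [64, 80, 87]` → a = [64, 80, 87]
`b.append(38)` → b = [7, 1, 3, 38]
`print(a)` → prints [64, 80, 87]
`print(b)` → prints [7, 1, 3, 38]

Answer:
[64, 80, 87]
[7, 1, 3, 38]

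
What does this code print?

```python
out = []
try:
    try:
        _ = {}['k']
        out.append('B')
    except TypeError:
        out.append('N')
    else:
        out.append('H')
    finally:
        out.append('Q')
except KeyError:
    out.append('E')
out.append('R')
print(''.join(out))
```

Execution trace: 'Q' (finally) → 'E' (outer except KeyError) → 'R' (after the try/except). Output: QER

Answer: QER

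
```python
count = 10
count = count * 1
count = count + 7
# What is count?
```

Trace:
`count = 10` → count = 10
`count = count * 1` → count = 10
`count = count + 7` → count = 17
So count = 17

Answer: 17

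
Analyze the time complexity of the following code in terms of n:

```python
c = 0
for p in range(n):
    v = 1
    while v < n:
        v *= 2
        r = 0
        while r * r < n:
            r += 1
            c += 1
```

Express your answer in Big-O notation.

Each loop level contributes: n × log n × √n. Multiplying the contributions gives O(n√n log n).

Answer: O(n√n log n)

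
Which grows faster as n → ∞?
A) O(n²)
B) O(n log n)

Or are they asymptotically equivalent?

O(n²) vs O(n log n): Higher order terms dominate.

Answer: A) O(n²) grows faster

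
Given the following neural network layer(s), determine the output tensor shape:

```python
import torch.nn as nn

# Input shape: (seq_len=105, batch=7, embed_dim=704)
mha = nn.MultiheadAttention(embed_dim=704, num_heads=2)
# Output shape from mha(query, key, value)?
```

Input: (105, 7, 704) -> Output: (105, 7, 704)

Answer: (105, 7, 704)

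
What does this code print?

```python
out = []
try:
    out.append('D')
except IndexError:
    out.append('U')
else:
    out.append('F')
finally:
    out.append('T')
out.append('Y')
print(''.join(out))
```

Execution trace: 'D' (try body, no exception) → 'F' (else) → 'T' (finally) → 'Y' (after the try/except). Output: DFTY

Answer: DFTY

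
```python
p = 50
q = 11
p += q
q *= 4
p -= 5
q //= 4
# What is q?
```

Trace:
`p = 50` → p = 50
`q = 11` → q = 11
`p += q` → p = 61
`q *= 4` → q = 44
`p -= 5` → p = 56
`q //= 4` → q = 11
So q = 11

Answer: 11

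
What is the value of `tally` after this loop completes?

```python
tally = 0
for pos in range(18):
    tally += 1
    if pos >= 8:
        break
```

Loop breaks when pos reaches 8, tally is 9
`tally` takes the values: 0 → 1 → 2 → 3 → 4 → 5 → 6 → 7 → 8 → 9

Answer: 9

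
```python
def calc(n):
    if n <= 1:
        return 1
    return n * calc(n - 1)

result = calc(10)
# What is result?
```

calc(10) = 10 * 9 * 8 * 7 * 6 * 5 * 4 * 3 * 2 * 1 = 3628800

Answer: 3628800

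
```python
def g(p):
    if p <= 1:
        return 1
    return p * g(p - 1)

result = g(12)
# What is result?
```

g(12) = 12 * 11 * 10 * 9 * 8 * 7 * 6 * 5 * 4 * 3 * 2 * 1 = 479001600

Answer: 479001600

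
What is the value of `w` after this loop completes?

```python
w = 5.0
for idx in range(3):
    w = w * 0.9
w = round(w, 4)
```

Exponential decay: 5.0 * 0.9^3
`w` takes the values: 5.0 → 4.5 → 4.05 → 3.645

Answer: 3.645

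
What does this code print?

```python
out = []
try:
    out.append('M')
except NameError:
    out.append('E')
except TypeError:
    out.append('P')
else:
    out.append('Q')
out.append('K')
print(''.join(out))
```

Execution trace: 'M' (try body, no exception) → 'Q' (else) → 'K' (after the try/except). Output: MQK

Answer: MQK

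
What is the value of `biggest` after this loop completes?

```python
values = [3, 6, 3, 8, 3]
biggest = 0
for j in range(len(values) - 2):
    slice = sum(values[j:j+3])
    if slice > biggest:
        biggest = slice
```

Max sum of 3-element window in [3, 6, 3, 8, 3]
`biggest` takes the values: 0 → 12 → 17

Answer: 17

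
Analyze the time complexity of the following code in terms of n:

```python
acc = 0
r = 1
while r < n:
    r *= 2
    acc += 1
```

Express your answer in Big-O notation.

Each loop level contributes: log n. Multiplying the contributions gives O(log n).

Answer: O(log n)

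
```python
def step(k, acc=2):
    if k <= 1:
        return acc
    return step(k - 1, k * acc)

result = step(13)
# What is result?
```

Accumulator trace (n, acc): (13, 2) -> (12, 26) -> (11, 312) -> (10, 3432) -> (9, 34320) -> (8, 308880) -> (7, 2471040) -> (6, 17297280) -> (5, 103783680) -> (4, 518918400) -> (3, 2075673600) -> (2, 6227020800) -> (1, 12454041600) -> return 12454041600

Answer: 12454041600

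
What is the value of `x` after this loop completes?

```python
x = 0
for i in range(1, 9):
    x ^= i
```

XOR of 1 to 8
`x` takes the values: 0 → 1 → 3 → 0 → 4 → 1 → 7 → 0 → 8

Answer: 8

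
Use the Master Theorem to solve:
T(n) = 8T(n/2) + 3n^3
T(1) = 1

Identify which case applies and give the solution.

a=8, b=2, f(n)=3n^3. log_2(8) = 3. Since c=3 = 3, Case 2 applies: T(n) = Θ(n^log_b(a) · log n) = O(n^3 log n).

Answer: O(n^3 log n) - Case 2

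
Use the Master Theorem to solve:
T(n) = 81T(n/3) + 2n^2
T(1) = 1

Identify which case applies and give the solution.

a=81, b=3, f(n)=2n^2. log_3(81) = 4. Since c=2 < 4, Case 1 applies: T(n) = Θ(n^log_b(a)) = O(n^4).

Answer: O(n^4) - Case 1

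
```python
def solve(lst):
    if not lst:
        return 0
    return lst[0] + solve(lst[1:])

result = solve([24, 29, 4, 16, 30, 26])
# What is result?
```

24 + 29 + 4 + 16 + 30 + 26 + 0 = 129

Answer: 129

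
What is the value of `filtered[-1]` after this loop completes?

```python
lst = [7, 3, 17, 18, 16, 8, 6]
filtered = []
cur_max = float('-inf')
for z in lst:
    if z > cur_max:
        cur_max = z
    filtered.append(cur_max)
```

Running max ends at 18
`filtered` takes the values: [] → [7] → [7, 7] → [7, 7, 17] → [7, 7, 17, 18] → [7, 7, 17, 18, 18] → [7, 7, 17, 18, 18, 18] → [7, 7, 17, 18, 18, 18, 18]
So `filtered[-1]` = 18

Answer: 18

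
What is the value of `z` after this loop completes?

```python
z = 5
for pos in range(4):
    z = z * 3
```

Multiply by 3, 4 times: 5 * 3^4 = 405
`z` takes the values: 5 → 15 → 45 → 135 → 405

Answer: 405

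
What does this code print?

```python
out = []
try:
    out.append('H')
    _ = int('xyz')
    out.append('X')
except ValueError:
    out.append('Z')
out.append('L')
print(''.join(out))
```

Execution trace: 'H' (try body) → 'Z' (except ValueError) → 'L' (after the try/except). Output: HZL

Answer: HZL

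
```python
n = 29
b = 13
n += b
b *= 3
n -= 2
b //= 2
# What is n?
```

Trace:
`n = 29` → n = 29
`b = 13` → b = 13
`n += b` → n = 42
`b *= 3` → b = 39
`n -= 2` → n = 40
`b //= 2` → b = 19
So n = 40

Answer: 40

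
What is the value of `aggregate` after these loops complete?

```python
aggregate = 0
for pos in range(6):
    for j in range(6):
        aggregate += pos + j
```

Sum of all pos+j for pos,j in 6x6
`aggregate` takes the values: 0 → 1 → 3 → 6 → 10 → 15 → 16 → 18 → 21 → 25 → 30 → 36 → 38 → 41 → 45 → 50 → 56 → 63 → 66 → 70 → 75 → 81 → 88 → 96 → 100 → 105 → 111 → 118 → 126 → 135 → 140 → 146 → 153 → 161 → 170 → 180

Answer: 180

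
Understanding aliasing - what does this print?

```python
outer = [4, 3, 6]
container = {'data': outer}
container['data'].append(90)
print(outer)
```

Key concept: dict holds reference to list.
Step by step:
`outer = [4, 3, 6]` → outer = [4, 3, 6]
`container = {'data': outer}` → container = {'data': [4, 3, 6]}
`container['data'].append(90)` → outer = [4, 3, 6, 90]; container = {'data': [4, 3, 6, 90]}
`print(outer)` → prints [4, 3, 6, 90]

Answer: [4, 3, 6, 90]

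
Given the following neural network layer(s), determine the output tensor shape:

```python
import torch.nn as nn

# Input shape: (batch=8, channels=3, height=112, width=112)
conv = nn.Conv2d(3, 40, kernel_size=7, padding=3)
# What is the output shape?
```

Input: (8, 3, 112, 112) -> Output: (8, 40, 112, 112)

Answer: (8, 40, 112, 112)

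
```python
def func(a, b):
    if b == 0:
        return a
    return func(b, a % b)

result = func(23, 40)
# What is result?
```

func(23, 40) -> func(40, 23) -> func(23, 17) -> func(17, 6) -> func(6, 5) -> func(5, 1) -> func(1, 0) -> 1

Answer: 1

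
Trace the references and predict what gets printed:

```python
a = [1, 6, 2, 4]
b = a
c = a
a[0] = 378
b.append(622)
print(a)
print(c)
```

Key concept: multiple aliases.
Step by step:
`a = [1, 6, 2, 4]` → a = [1, 6, 2, 4]
`b = a` → b = [1, 6, 2, 4] (same object as a)
`c = a` → c = [1, 6, 2, 4] (same object as a, b)
`a[0] = 378` → a = [378, 6, 2, 4] (same object as b, c); b = [378, 6, 2, 4] (same object as a, c); c = [378, 6, 2, 4] (same object as a, b)
`b.append(622)` → a = [378, 6, 2, 4, 622] (same object as b, c); b = [378, 6, 2, 4, 622] (same object as a, c); c = [378, 6, 2, 4, 622] (same object as a, b)
`print(a)` → prints [378, 6, 2, 4, 622]
`print(c)` → prints [378, 6, 2, 4, 622]

Answer:
[378, 6, 2, 4, 622]
[378, 6, 2, 4, 622]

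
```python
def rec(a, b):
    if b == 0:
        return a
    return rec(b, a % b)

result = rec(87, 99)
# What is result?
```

rec(87, 99) -> rec(99, 87) -> rec(87, 12) -> rec(12, 3) -> rec(3, 0) -> 3

Answer: 3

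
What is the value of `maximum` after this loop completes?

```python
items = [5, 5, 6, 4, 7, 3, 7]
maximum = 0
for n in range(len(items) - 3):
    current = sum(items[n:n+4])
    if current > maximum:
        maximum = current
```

Max sum of 4-element window in [5, 5, 6, 4, 7, 3, 7]
`maximum` takes the values: 0 → 20 → 22

Answer: 22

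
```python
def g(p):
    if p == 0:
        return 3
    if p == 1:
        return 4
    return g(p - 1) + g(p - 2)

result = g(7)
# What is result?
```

Build up from base cases: g(0)=3, g(1)=4, g(2)=7, g(3)=11, g(4)=18, g(5)=29, g(6)=47, ..., g(7)=76

Answer: 76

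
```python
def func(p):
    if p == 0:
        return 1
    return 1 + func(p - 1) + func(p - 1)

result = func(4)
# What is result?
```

func(p) = 1 + 2·func(p-1), func(0)=1. Closed form: (1+1)·2^4 - 1 = 31.

Answer: 31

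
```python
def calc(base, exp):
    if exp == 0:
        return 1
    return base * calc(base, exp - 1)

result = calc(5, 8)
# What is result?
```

calc(5, 8) = 5 * 5 * 5 * 5 * 5 * 5 * 5 * 5 = 390625

Answer: 390625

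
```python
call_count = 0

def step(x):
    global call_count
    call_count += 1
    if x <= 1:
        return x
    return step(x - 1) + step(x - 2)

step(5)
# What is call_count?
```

Calls(x) = 1 + Calls(x-1) + Calls(x-2); Calls(0)=Calls(1)=1. For x=5 this gives 15.

Answer: 15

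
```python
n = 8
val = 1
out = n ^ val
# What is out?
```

Trace:
`n = 8` → n = 8
`val = 1` → val = 1
`out = n ^ val` → out = 9
So out = 9

Answer: 9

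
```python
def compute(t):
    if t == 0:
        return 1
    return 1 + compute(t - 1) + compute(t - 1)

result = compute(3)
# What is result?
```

compute(t) = 1 + 2·compute(t-1), compute(0)=1. Closed form: (1+1)·2^3 - 1 = 15.

Answer: 15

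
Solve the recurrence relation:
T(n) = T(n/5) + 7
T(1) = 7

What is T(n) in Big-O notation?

Each step divides n by 5 and adds 7. After log_5(n) steps we reach T(1)=7. So T(n) = 7·log_5(n) + 7 = O(log n).

Answer: O(log n)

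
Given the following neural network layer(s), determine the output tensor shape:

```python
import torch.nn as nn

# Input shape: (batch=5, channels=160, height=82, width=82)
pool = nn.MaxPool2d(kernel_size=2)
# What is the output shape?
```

Input: (5, 160, 82, 82) -> Output: (5, 160, 41, 41)

Answer: (5, 160, 41, 41)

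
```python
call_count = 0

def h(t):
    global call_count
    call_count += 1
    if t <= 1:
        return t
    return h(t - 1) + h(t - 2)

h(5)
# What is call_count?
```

Calls(t) = 1 + Calls(t-1) + Calls(t-2); Calls(0)=Calls(1)=1. For t=5 this gives 15.

Answer: 15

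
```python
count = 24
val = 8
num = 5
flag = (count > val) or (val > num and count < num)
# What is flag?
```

Trace:
`count = 24` → count = 24
`val = 8` → val = 8
`num = 5` → num = 5
`flag = (count > val) or (val > num and count < num)` → flag = True
So flag = True

Answer: True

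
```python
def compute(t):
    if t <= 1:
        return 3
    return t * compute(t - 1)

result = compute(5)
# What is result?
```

compute(5) = 5 * 4 * 3 * 2 * 3 = 360

Answer: 360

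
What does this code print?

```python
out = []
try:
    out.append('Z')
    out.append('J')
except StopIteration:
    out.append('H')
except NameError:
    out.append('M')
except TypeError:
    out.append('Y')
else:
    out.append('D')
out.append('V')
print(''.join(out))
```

Execution trace: 'Z' (try body) → 'J' (try body, no exception) → 'D' (else) → 'V' (after the try/except). Output: ZJDV

Answer: ZJDV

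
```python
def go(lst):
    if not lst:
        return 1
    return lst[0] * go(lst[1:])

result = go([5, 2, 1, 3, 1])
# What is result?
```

Product over [5, 2, 1, 3, 1] = 5 * 2 * 1 * 3 * 1 = 30

Answer: 30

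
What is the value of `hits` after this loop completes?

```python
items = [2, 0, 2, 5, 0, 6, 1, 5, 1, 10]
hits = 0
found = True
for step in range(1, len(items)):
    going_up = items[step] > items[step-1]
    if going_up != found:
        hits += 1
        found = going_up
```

Count direction changes in [2, 0, 2, 5, 0, 6, 1, 5, 1, 10]
`hits` takes the values: 0 → 1 → 2 → 3 → 4 → 5 → 6 → 7 → 8

Answer: 8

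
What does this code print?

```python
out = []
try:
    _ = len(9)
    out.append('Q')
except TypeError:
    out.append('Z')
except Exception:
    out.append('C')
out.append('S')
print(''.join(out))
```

Execution trace: 'Z' (except TypeError) → 'S' (after the try/except). Output: ZS

Answer: ZS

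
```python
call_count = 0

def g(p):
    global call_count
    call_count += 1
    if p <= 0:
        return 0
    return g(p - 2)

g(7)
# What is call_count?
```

Linear recursion stepping by 2: 5 calls from p=7 down to ≤0.

Answer: 5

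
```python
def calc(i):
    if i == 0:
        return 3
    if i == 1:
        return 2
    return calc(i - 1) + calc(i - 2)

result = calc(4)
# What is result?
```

Build up from base cases: calc(0)=3, calc(1)=2, calc(2)=5, calc(3)=7, calc(4)=12

Answer: 12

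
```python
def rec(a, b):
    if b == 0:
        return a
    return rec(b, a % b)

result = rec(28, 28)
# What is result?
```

rec(28, 28) -> rec(28, 0) -> 28

Answer: 28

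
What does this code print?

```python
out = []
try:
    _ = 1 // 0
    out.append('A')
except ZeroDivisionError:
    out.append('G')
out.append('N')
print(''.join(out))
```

Execution trace: 'G' (except ZeroDivisionError) → 'N' (after the try/except). Output: GN

Answer: GN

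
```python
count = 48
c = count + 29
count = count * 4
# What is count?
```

Trace:
`count = 48` → count = 48
`c = count + 29` → c = 77
`count = count * 4` → count = 192
So count = 192

Answer: 192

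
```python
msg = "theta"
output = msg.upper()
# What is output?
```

Trace:
`msg = "theta"` → msg = 'theta'
`output = msg.upper()` → output = 'THETA'
So output = 'THETA'

Answer: 'THETA'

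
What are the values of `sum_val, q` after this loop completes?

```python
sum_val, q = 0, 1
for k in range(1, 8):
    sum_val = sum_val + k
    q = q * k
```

Sum and factorial of 1 to 7
`sum_val, q` takes the values: (0, 1) → (1, 1) → (3, 1) → (3, 2) → (6, 2) → (6, 6) → (10, 6) → (10, 24) → (15, 24) → (15, 120) → (21, 120) → (21, 720) → (28, 720) → (28, 5040)

Answer: 28, 5040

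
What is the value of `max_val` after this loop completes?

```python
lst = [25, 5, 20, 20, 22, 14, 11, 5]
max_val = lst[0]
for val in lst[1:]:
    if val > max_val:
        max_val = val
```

Maximum of [25, 5, 20, 20, 22, 14, 11, 5]
`max_val` takes the values: 25

Answer: 25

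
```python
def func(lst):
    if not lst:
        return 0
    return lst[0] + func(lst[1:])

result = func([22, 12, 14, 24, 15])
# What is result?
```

22 + 12 + 14 + 24 + 15 + 0 = 87

Answer: 87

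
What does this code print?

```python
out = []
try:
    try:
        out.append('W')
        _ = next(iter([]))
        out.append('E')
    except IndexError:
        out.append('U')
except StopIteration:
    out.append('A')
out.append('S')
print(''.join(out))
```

Execution trace: 'W' (try body) → 'A' (outer except StopIteration) → 'S' (after the try/except). Output: WAS

Answer: WAS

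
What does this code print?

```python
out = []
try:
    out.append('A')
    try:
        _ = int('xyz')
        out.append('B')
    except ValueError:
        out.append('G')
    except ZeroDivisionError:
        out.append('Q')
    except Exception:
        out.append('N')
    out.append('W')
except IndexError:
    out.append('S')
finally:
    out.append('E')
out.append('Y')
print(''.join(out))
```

Execution trace: 'A' (try body) → 'G' (inner except ValueError) → 'W' (try body, no exception) → 'E' (finally) → 'Y' (after the try/except). Output: AGWEY

Answer: AGWEY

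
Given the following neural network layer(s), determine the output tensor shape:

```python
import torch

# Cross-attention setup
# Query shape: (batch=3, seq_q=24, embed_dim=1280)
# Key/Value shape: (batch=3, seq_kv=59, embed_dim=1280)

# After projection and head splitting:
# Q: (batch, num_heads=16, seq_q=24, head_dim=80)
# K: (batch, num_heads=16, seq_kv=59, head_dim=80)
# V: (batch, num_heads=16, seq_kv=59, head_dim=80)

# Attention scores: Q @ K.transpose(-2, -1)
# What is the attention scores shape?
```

Input: (3, 24, 1280) -> Output: (3, 16, 24, 59)

Answer: (3, 16, 24, 59)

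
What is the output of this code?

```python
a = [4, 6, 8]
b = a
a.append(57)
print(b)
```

Key concept: basic list aliasing.
Step by step:
`a = [4, 6, 8]` → a = [4, 6, 8]
`b = a` → b = [4, 6, 8] (same object as a)
`a.append(57)` → a = [4, 6, 8, 57] (same object as b); b = [4, 6, 8, 57] (same object as a)
`print(b)` → prints [4, 6, 8, 57]

Answer: [4, 6, 8, 57]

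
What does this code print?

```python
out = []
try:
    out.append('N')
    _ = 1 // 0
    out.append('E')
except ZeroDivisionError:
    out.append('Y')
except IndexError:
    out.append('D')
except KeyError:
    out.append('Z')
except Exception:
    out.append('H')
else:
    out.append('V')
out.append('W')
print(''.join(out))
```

Execution trace: 'N' (try body) → 'Y' (except ZeroDivisionError) → 'W' (after the try/except). Output: NYW

Answer: NYW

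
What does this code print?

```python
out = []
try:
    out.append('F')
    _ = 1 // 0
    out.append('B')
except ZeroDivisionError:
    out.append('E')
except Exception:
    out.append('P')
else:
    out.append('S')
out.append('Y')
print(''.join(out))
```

Execution trace: 'F' (try body) → 'E' (except ZeroDivisionError) → 'Y' (after the try/except). Output: FEY

Answer: FEY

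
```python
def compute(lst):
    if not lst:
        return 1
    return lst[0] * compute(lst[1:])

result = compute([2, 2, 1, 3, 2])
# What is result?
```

Product over [2, 2, 1, 3, 2] = 2 * 2 * 1 * 3 * 2 = 24

Answer: 24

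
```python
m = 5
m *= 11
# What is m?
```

Trace:
`m = 5` → m = 5
`m *= 11` → m = 55
So m = 55

Answer: 55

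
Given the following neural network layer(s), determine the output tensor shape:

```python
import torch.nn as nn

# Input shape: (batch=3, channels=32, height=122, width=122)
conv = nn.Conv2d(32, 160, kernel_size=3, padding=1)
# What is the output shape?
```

Input: (3, 32, 122, 122) -> Output: (3, 160, 122, 122)

Answer: (3, 160, 122, 122)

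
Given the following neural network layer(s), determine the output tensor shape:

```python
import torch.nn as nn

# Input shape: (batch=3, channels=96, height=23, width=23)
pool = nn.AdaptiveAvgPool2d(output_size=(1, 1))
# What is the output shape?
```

Input: (3, 96, 23, 23) -> Output: (3, 96, 1, 1)

Answer: (3, 96, 1, 1)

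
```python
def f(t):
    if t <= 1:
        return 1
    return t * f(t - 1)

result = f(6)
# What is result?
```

f(6) = 6 * 5 * 4 * 3 * 2 * 1 = 720

Answer: 720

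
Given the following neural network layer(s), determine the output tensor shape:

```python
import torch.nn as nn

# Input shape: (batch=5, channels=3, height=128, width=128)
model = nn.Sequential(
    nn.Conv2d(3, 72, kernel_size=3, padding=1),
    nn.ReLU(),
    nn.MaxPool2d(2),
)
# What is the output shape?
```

Input: (5, 3, 128, 128) -> after Conv2d: (5, 72, 128, 128) -> after ReLU: (5, 72, 128, 128) -> Output: (5, 72, 64, 64)

Answer: (5, 72, 64, 64)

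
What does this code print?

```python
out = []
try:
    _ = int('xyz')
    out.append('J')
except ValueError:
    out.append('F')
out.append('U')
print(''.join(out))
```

Execution trace: 'F' (except ValueError) → 'U' (after the try/except). Output: FU

Answer: FU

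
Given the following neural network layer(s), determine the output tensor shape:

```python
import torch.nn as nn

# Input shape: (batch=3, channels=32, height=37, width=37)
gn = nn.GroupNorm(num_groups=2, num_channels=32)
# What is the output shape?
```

Input: (3, 32, 37, 37) -> Output: (3, 32, 37, 37)

Answer: (3, 32, 37, 37)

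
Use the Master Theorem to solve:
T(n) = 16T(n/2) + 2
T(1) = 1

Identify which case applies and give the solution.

a=16, b=2, f(n)=2. log_2(16) = 4. Since c=0 < 4, Case 1 applies: T(n) = Θ(n^log_b(a)) = O(n^4).

Answer: O(n^4) - Case 1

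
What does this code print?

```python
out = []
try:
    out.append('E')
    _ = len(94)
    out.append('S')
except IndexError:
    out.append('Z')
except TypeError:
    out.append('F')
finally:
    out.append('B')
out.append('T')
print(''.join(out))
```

Execution trace: 'E' (try body) → 'F' (except TypeError) → 'B' (finally) → 'T' (after the try/except). Output: EFBT

Answer: EFBT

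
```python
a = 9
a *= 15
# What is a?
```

Trace:
`a = 9` → a = 9
`a *= 15` → a = 135
So a = 135

Answer: 135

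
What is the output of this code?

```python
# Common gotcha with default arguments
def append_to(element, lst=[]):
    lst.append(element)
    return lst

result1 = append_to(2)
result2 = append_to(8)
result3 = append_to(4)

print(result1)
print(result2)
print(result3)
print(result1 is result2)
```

Key concept: mutable default argument gotcha.
Step by step:
`result1 = append_to(2)` → result1 = [2]
`result2 = append_to(8)` → result1 = [2, 8] (same object as result2); result2 = [2, 8] (same object as result1)
`result3 = append_to(4)` → result1 = [2, 8, 4] (same object as result2, result3); result2 = [2, 8, 4] (same object as result1, result3); result3 = [2, 8, 4] (same object as result1, result2)
`print(result1)` → prints [2, 8, 4]
`print(result2)` → prints [2, 8, 4]
`print(result3)` → prints [2, 8, 4]
`print(result1 is result2)` → prints True

Answer:
[2, 8, 4]
[2, 8, 4]
[2, 8, 4]
True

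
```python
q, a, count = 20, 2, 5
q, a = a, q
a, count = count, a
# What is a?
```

Trace:
`q, a, count = 20, 2, 5` → q = 20; a = 2; count = 5
`q, a = a, q` → q = 2; a = 20
`a, count = count, a` → a = 5; count = 20
So a = 5

Answer: 5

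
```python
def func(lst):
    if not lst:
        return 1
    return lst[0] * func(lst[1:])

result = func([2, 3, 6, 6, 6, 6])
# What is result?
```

Product over [2, 3, 6, 6, 6, 6] = 2 * 3 * 6 * 6 * 6 * 6 = 7776

Answer: 7776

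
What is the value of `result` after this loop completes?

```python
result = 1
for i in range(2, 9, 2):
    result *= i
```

Product of even numbers 2 to 8
`result` takes the values: 1 → 2 → 8 → 48 → 384

Answer: 384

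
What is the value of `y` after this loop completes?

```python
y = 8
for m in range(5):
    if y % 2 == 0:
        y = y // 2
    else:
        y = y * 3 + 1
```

Collatz-style transformation from 8
`y` takes the values: 8 → 4 → 2 → 1 → 4 → 2

Answer: 2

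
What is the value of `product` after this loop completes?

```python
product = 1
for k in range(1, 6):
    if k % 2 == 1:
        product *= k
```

Product of odd numbers 1 to 5
`product` takes the values: 1 → 3 → 15

Answer: 15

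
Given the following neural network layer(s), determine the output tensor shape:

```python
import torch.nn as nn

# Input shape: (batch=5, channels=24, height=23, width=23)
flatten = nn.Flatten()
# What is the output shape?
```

Input: (5, 24, 23, 23) -> Output: (5, 12696)

Answer: (5, 12696)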